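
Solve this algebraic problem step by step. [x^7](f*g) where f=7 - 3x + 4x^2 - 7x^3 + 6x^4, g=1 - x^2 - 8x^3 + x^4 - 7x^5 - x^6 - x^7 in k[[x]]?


[x^7] = sum a_i*b_j, i+j=7
  7*-1=-7
  -3*-1=3
  4*-7=-28
  -7*1=-7
  6*-8=-48
Sum=-87


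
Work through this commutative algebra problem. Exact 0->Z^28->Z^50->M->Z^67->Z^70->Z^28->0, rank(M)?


Alt sum=0:
(-1)^0*28 + (-1)^1*50 + (-1)^2*? + (-1)^3*67 + (-1)^4*70 + (-1)^5*28=0
rank(M)=47


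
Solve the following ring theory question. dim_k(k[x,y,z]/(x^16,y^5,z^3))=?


Basis: x^iy^jz^k, i<16,j<5,k<3
16*5*3=240


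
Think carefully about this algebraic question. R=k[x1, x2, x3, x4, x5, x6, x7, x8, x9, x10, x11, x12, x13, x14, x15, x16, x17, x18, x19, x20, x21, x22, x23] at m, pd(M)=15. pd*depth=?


pd+depth=23
depth=23-15=8
pd*depth=15*8=120


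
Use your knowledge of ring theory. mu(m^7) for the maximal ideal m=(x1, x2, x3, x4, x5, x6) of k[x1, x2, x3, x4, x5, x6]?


Graded Nakayama: mu(m^d) = dim_k (m^d/m^(d+1)) = #degree-7 monomials in 6 vars
C(n+d-1,d)=C(12,7)=792


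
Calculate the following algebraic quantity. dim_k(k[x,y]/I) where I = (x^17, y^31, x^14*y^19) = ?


k[x,y]/I, I = (x^17, y^31, x^14*y^19)
Rect: 17x31=527. Corner: (17-14)x(31-19)=36.
dim = 527-36 = 491


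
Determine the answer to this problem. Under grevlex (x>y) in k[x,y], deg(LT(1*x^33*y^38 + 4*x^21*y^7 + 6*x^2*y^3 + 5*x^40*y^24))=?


LT: 1*x^33*y^38
deg_x=33, deg_y=38
Total=33+38=71


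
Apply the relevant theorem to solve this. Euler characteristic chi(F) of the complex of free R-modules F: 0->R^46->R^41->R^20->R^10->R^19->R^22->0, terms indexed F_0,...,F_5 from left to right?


chi = sum (-1)^i * rank:
(-1)^0*46=46
(-1)^1*41=-41
(-1)^2*20=20
(-1)^3*10=-10
(-1)^4*19=19
(-1)^5*22=-22
chi=12


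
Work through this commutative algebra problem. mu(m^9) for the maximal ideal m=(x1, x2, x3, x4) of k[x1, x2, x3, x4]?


Graded Nakayama: mu(m^d) = dim_k (m^d/m^(d+1)) = #degree-9 monomials in 4 vars
C(n+d-1,d)=C(12,9)=220


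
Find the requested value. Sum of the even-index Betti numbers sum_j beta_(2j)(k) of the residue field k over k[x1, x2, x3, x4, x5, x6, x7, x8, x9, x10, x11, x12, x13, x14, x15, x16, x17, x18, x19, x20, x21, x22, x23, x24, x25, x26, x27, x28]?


Koszul resolution: beta_i(k)=C(n,i), n=28
sum_even C(28,i) = 2^(n-1) = 2^27 = 134217728


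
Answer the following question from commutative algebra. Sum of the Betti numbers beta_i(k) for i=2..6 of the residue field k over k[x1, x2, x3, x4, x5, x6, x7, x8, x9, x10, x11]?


Koszul resolution: beta_i(k)=C(n,i), n=11
C(11,2)=55, C(11,3)=165, C(11,4)=330, C(11,5)=462, C(11,6)=462
Sum=1474


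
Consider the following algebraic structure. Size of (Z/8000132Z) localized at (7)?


7-primary part: 8000132=7^6*68
Size=7^6=117649


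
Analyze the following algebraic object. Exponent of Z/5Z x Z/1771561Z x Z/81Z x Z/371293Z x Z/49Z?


Exponent = lcm of the cyclic orders; pairwise coprime => product.
5^1*11^6*3^4*13^5*7^2=5*1771561*81*371293*49=13053409896712185


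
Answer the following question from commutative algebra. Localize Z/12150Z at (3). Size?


3-primary part: 12150=3^5*50
Size=3^5=243


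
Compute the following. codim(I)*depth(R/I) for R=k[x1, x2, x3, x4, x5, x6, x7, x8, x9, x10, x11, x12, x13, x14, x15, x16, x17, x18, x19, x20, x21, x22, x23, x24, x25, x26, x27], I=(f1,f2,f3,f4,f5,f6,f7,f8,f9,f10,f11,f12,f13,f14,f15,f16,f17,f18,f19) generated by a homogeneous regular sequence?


codim=19, depth=dim(R/I)=27-19=8
Product=19*8=152


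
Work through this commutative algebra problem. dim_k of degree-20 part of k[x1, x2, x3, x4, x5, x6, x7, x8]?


C(d+n-1,n-1)=C(27,7)=888030


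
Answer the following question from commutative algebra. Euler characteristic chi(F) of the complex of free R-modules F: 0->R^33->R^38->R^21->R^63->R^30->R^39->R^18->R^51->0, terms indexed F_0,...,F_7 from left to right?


chi = sum (-1)^i * rank:
(-1)^0*33=33
(-1)^1*38=-38
(-1)^2*21=21
(-1)^3*63=-63
(-1)^4*30=30
(-1)^5*39=-39
(-1)^6*18=18
(-1)^7*51=-51
chi=-89


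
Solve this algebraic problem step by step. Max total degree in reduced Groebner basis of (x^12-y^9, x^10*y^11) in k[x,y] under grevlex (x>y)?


LT(f1)=x^12, LT(f2)=x^10y^11, lcm=x^12y^11
S(f1,f2) = y^11*f1 - x^2*f2 = -y^20
Reduced GB = {f1, f2, y^20}; degrees 12, 21, 20
Max = 21


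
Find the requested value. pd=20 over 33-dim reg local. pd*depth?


pd+depth=33
depth=33-20=13
pd*depth=20*13=260


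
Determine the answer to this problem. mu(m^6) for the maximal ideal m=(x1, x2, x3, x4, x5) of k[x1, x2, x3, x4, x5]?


Graded Nakayama: mu(m^d) = dim_k (m^d/m^(d+1)) = #degree-6 monomials in 5 vars
C(n+d-1,d)=C(10,6)=210


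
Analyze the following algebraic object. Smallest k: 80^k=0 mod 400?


80^k mod 400:
k=1: 80
k=2: 0
First zero at k = 2


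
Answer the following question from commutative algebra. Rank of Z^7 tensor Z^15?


rank(M(x)N) = rank(M)*rank(N)
7*15 = 105


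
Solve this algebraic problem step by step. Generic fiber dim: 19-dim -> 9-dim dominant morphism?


dim(fiber)=dim(X)-dim(Y)=19-9=10


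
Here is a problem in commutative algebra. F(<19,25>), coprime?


gcd(19,25)=1 => F=ab-a-b=19*25-19-25=475-44=431


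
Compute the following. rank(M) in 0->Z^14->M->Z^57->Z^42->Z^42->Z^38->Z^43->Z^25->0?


Alt sum=0:
(-1)^0*14 + (-1)^1*? + (-1)^2*57 + (-1)^3*42 + (-1)^4*42 + (-1)^5*38 + (-1)^6*43 + (-1)^7*25=0
rank(M)=51


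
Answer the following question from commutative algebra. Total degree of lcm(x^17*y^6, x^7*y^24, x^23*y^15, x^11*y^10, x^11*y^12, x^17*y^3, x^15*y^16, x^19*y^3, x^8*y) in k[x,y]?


lcm = componentwise max:
x: max(17,7,23,11,11,17,15,19,8)=23
y: max(6,24,15,10,12,3,16,3,1)=24
Total=23+24=47


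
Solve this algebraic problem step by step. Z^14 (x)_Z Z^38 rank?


rank(M(x)N) = rank(M)*rank(N)
14*38 = 532


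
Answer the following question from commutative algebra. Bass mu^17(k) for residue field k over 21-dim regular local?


C(n,i)=C(21,17)=5985


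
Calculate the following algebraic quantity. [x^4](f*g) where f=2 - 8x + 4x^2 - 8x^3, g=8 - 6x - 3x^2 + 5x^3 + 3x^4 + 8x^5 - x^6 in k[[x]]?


[x^4] = sum a_i*b_j, i+j=4
  2*3=6
  -8*5=-40
  4*-3=-12
  -8*-6=48
Sum=2


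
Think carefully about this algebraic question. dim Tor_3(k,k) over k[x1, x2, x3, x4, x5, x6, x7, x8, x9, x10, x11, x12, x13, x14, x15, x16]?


Koszul: C(n,i)=C(16,3)=560


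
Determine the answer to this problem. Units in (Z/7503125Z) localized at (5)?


Local ring = Z/3125Z.
phi(3125) = 5^4*(5-1) = 2500


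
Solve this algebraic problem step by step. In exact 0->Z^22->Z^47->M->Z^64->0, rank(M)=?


Alt sum=0:
(-1)^0*22 + (-1)^1*47 + (-1)^2*? + (-1)^3*64=0
rank(M)=89


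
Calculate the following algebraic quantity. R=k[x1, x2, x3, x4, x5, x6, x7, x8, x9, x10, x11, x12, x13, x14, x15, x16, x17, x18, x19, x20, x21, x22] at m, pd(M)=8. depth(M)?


pd+depth=depth(R)=22
depth=22-8=14


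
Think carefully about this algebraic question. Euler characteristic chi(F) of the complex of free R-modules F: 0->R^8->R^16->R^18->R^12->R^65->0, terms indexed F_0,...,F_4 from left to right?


chi = sum (-1)^i * rank:
(-1)^0*8=8
(-1)^1*16=-16
(-1)^2*18=18
(-1)^3*12=-12
(-1)^4*65=65
chi=63


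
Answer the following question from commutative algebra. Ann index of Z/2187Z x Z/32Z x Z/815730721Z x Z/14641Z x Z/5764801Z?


Exponent = lcm of the cyclic orders; pairwise coprime => product.
3^7*2^5*13^8*11^4*7^8=2187*32*815730721*14641*5764801=4818375485008319176566624


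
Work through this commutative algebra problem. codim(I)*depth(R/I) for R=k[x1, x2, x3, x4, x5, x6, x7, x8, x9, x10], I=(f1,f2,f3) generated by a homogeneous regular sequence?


codim=3, depth=dim(R/I)=10-3=7
Product=3*7=21


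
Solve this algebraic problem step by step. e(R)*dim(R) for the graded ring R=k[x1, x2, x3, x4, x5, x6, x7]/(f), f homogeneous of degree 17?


e(R)=deg(f)=17, dim(R)=7-1=6
e*dim=17*6=102


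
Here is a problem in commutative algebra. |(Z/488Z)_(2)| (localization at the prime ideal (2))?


2-primary part: 488=2^3*61
Size=2^3=8


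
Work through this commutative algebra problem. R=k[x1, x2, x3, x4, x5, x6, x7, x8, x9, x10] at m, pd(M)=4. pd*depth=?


pd+depth=10
depth=10-4=6
pd*depth=4*6=24


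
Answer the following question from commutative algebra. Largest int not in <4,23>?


gcd(4,23)=1 => F=ab-a-b=4*23-4-23=92-27=65


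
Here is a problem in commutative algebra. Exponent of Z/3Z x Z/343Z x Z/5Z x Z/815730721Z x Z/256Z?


Exponent = lcm of the cyclic orders; pairwise coprime => product.
3^1*7^3*5^1*13^8*2^8=3*343*5*815730721*256=1074415247243520


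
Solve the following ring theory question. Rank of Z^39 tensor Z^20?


rank(M(x)N) = rank(M)*rank(N)
39*20 = 780


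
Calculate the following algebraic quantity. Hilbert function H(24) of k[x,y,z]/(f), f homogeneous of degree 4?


C(26,2)-C(22,2)=325-231=94


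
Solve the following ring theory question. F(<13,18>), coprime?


gcd(13,18)=1 => F=ab-a-b=13*18-13-18=234-31=203


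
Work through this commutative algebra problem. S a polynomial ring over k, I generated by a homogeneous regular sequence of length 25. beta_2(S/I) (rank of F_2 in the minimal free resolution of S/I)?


Regular sequence => Koszul complex is the minimal free resolution.
Syz_1 minimally generated by Koszul relations f_i*e_j - f_j*e_i (i<j): mu(Syz_1) = beta_2 = C(m,2) = m(m-1)/2
m=25
25*24/2 = 300


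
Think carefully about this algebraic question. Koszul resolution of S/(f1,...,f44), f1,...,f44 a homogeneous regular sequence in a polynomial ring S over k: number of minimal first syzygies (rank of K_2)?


Regular sequence => Koszul complex is the minimal free resolution.
Syz_1 minimally generated by Koszul relations f_i*e_j - f_j*e_i (i<j): mu(Syz_1) = beta_2 = C(m,2) = m(m-1)/2
m=44
44*43/2 = 946


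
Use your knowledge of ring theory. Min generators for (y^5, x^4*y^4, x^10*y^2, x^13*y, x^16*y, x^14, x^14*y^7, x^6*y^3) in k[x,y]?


Remove redundant (divisible by others).
x^16*y redundant.
x^14*y^7 redundant.
Min: x^14, x^13*y, x^10*y^2, x^6*y^3, x^4*y^4, y^5
Count=6


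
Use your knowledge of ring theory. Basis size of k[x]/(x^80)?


Basis: 1,x,...,x^79
dim=80


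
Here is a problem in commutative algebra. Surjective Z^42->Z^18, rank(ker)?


rank(ker) = 42-18 = 24


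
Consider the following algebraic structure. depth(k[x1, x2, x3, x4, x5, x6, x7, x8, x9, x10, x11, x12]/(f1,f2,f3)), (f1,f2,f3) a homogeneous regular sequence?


depth(R)=12
depth(R/I)=12-3=9


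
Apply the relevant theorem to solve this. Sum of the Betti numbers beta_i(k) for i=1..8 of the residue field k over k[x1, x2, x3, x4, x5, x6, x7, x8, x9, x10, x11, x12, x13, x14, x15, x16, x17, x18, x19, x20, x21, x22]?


Koszul resolution: beta_i(k)=C(n,i), n=22
C(22,1)=22, C(22,2)=231, C(22,3)=1540, C(22,4)=7315, C(22,5)=26334, C(22,6)=74613, C(22,7)=170544, C(22,8)=319770
Sum=600369


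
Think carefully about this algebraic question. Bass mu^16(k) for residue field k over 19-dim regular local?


C(n,i)=C(19,16)=969


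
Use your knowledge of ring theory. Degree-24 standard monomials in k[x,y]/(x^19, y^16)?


k[x,y], I = (x^19, y^16), d = 24
Need i < 19 and d-i < 16.
Range: 9 <= i <= 18.
H(24) = 10


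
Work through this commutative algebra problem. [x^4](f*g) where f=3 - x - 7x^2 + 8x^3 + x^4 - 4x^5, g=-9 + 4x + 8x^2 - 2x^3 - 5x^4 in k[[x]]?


[x^4] = sum a_i*b_j, i+j=4
  3*-5=-15
  -1*-2=2
  -7*8=-56
  8*4=32
  1*-9=-9
Sum=-46


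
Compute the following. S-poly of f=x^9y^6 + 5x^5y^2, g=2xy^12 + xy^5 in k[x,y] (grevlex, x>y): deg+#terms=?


LT(f)=x^9y^6, LT(g)=2xy^12
lcm(LM)=x^9y^12
S(f,g) (scaled by 2 to clear denominators) = 2y^6*f - x^8*g = -x^9y^5 + 10x^5y^8
2 terms, deg 14.
14+2=16


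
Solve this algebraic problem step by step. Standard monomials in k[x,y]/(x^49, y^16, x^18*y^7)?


k[x,y]/I, I = (x^49, y^16, x^18*y^7)
Rect: 49x16=784. Corner: (49-18)x(16-7)=279.
dim = 784-279 = 505


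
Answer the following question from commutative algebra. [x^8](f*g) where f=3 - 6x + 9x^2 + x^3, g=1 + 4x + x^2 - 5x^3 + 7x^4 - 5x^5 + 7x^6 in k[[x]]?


[x^8] = sum a_i*b_j, i+j=8
  9*7=63
  1*-5=-5
Sum=58


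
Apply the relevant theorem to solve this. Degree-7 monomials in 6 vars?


C(d+n-1,n-1)=C(12,5)=792


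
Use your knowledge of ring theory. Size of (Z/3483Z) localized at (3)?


3-primary part: 3483=3^4*43
Size=3^4=81


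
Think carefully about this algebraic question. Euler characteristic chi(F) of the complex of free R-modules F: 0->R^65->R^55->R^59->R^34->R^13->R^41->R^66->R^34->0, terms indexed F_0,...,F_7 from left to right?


chi = sum (-1)^i * rank:
(-1)^0*65=65
(-1)^1*55=-55
(-1)^2*59=59
(-1)^3*34=-34
(-1)^4*13=13
(-1)^5*41=-41
(-1)^6*66=66
(-1)^7*34=-34
chi=39


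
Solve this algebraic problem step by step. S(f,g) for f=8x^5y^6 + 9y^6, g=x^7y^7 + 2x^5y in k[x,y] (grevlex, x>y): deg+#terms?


LT(f)=8x^5y^6, LT(g)=x^7y^7
lcm(LM)=x^7y^7
S(f,g) (scaled by 8 to clear denominators) = x^2y*f - 8*g = 9x^2y^7 - 16x^5y
2 terms, deg 9.
9+2=11


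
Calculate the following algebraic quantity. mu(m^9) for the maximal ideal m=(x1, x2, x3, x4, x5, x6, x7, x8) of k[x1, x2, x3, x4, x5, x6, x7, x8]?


Graded Nakayama: mu(m^d) = dim_k (m^d/m^(d+1)) = #degree-9 monomials in 8 vars
C(n+d-1,d)=C(16,9)=11440


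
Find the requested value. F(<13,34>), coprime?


gcd(13,34)=1 => F=ab-a-b=13*34-13-34=442-47=395


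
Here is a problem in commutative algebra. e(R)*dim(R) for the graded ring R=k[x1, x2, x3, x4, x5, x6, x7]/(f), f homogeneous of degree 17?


e(R)=deg(f)=17, dim(R)=7-1=6
e*dim=17*6=102


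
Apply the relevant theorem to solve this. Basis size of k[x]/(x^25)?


Basis: 1,x,...,x^24
dim=25


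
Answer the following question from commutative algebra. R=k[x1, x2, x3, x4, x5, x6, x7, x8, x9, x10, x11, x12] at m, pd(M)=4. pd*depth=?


pd+depth=12
depth=12-4=8
pd*depth=4*8=32


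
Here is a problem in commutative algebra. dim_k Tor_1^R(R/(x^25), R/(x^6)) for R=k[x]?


Tor_1(R/I,R/J)=(I cap J)/IJ=(x^25)/(x^31)
dim=31-25=min(25,6)=6


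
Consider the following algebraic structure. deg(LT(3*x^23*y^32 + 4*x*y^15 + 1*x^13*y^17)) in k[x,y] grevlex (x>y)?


LT: 3*x^23*y^32
deg_x=23, deg_y=32
Total=23+32=55


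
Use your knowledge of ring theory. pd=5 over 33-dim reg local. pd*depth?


pd+depth=33
depth=33-5=28
pd*depth=5*28=140


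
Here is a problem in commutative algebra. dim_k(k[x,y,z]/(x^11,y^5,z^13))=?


Basis: x^iy^jz^k, i<11,j<5,k<13
11*5*13=715


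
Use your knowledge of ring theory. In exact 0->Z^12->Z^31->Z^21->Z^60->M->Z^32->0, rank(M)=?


Alt sum=0:
(-1)^0*12 + (-1)^1*31 + (-1)^2*21 + (-1)^3*60 + (-1)^4*? + (-1)^5*32=0
rank(M)=90


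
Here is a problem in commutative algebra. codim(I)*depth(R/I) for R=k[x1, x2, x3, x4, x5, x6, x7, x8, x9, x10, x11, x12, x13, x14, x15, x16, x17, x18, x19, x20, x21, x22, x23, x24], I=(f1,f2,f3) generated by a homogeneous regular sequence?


codim=3, depth=dim(R/I)=24-3=21
Product=3*21=63


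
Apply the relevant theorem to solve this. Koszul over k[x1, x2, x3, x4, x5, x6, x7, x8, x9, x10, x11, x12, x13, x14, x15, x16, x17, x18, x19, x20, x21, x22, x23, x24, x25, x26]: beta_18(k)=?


C(n,i)=C(26,18)=1562275


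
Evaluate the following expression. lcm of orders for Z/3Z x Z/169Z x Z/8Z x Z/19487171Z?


Exponent = lcm of the cyclic orders; pairwise coprime => product.
3^1*13^2*2^3*11^7=3*169*8*19487171=79039965576


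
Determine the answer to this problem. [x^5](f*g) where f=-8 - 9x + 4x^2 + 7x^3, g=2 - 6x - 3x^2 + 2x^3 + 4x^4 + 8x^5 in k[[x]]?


[x^5] = sum a_i*b_j, i+j=5
  -8*8=-64
  -9*4=-36
  4*2=8
  7*-3=-21
Sum=-113


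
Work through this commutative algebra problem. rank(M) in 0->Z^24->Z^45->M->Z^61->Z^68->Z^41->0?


Alt sum=0:
(-1)^0*24 + (-1)^1*45 + (-1)^2*? + (-1)^3*61 + (-1)^4*68 + (-1)^5*41=0
rank(M)=55


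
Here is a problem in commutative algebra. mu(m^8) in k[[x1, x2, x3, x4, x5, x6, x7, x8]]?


C(n+d-1,d)=C(15,8)=6435


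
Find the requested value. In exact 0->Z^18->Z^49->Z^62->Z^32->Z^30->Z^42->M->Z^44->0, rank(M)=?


Alt sum=0:
(-1)^0*18 + (-1)^1*49 + (-1)^2*62 + (-1)^3*32 + (-1)^4*30 + (-1)^5*42 + (-1)^6*? + (-1)^7*44=0
rank(M)=57


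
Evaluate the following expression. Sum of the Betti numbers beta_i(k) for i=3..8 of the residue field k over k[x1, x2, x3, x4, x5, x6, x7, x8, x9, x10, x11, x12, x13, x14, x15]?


Koszul resolution: beta_i(k)=C(n,i), n=15
C(15,3)=455, C(15,4)=1365, C(15,5)=3003, C(15,6)=5005, C(15,7)=6435, C(15,8)=6435
Sum=22698


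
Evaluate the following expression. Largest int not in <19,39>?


gcd(19,39)=1 => F=ab-a-b=19*39-19-39=741-58=683


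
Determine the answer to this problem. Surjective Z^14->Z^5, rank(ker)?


rank(ker) = 14-5 = 9


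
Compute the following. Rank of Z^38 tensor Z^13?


rank(M(x)N) = rank(M)*rank(N)
38*13 = 494


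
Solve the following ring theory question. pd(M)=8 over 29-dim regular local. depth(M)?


pd+depth=depth(R)=29
depth=29-8=21


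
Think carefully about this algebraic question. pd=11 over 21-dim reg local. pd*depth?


pd+depth=21
depth=21-11=10
pd*depth=11*10=110


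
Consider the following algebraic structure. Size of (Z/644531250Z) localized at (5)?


5-primary part: 644531250=5^10*66
Size=5^10=9765625


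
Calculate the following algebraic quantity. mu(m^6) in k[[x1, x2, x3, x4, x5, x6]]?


C(n+d-1,d)=C(11,6)=462


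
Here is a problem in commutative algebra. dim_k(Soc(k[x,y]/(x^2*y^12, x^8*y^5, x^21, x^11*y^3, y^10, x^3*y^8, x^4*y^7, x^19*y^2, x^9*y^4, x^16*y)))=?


Socle = ann(m) = span of standard monomials u with x*u, y*u in I (staircase corners).
Redundant generators: x^2*y^12, x^19*y^2
Minimal generators: x^21, x^16*y, x^11*y^3, x^9*y^4, x^8*y^5, x^4*y^7, x^3*y^8, y^10
Corners: x^2y^9, x^3y^7, x^7y^6, x^8y^4, x^10y^3, x^15y^2, x^20
Socle dim=7


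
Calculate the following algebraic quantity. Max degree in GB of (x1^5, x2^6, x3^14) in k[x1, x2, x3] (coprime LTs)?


Pure powers, coprime LTs => already GB.
Degrees: 5, 6, 14
Max=14


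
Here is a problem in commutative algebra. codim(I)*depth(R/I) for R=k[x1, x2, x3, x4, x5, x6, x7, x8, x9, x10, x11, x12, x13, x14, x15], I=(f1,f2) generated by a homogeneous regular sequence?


codim=2, depth=dim(R/I)=15-2=13
Product=2*13=26


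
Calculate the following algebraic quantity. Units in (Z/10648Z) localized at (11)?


Local ring = Z/1331Z.
phi(1331) = 11^2*(11-1) = 1210


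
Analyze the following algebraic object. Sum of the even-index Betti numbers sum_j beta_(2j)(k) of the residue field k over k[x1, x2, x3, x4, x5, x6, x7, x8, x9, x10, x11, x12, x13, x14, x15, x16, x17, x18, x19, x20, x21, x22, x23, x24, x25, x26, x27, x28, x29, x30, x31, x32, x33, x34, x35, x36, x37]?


Koszul resolution: beta_i(k)=C(n,i), n=37
sum_even C(37,i) = 2^(n-1) = 2^36 = 68719476736


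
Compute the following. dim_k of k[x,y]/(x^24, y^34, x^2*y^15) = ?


k[x,y]/I, I = (x^24, y^34, x^2*y^15)
Rect: 24x34=816. Corner: (24-2)x(34-15)=418.
dim = 816-418 = 398


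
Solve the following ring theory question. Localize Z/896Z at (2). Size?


2-primary part: 896=2^7*7
Size=2^7=128


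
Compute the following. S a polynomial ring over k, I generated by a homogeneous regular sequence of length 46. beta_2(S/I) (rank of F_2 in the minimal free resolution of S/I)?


Regular sequence => Koszul complex is the minimal free resolution.
Syz_1 minimally generated by Koszul relations f_i*e_j - f_j*e_i (i<j): mu(Syz_1) = beta_2 = C(m,2) = m(m-1)/2
m=46
46*45/2 = 1035


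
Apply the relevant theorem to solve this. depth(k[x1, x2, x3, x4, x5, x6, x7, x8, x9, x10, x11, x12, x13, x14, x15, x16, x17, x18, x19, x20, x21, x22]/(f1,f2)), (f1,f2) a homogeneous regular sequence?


depth(R)=22
depth(R/I)=22-2=20


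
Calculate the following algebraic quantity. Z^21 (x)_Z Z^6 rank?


rank(M(x)N) = rank(M)*rank(N)
21*6 = 126


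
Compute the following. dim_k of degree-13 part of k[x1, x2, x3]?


C(d+n-1,n-1)=C(15,2)=105


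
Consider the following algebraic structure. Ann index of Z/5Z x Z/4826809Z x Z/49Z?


Exponent = lcm of the cyclic orders; pairwise coprime => product.
5^1*13^6*7^2=5*4826809*49=1182568205


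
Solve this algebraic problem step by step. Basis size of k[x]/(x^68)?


Basis: 1,x,...,x^67
dim=68


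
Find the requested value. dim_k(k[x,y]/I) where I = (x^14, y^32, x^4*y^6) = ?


k[x,y]/I, I = (x^14, y^32, x^4*y^6)
Rect: 14x32=448. Corner: (14-4)x(32-6)=260.
dim = 448-260 = 188


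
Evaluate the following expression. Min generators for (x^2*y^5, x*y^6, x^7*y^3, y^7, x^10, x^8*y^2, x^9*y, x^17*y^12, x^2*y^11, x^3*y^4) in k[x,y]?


Remove redundant (divisible by others).
x^2*y^11 redundant.
x^17*y^12 redundant.
Min: x^10, x^9*y, x^8*y^2, x^7*y^3, x^3*y^4, x^2*y^5, x*y^6, y^7
Count=8


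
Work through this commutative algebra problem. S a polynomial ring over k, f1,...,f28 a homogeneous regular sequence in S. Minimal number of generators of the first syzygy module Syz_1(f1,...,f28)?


Regular sequence => Koszul complex is the minimal free resolution.
Syz_1 minimally generated by Koszul relations f_i*e_j - f_j*e_i (i<j): mu(Syz_1) = beta_2 = C(m,2) = m(m-1)/2
m=28
28*27/2 = 378


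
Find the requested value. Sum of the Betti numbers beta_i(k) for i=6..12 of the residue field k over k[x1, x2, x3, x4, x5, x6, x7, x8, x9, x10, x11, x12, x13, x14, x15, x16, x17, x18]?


Koszul resolution: beta_i(k)=C(n,i), n=18
C(18,6)=18564, C(18,7)=31824, C(18,8)=43758, C(18,9)=48620, C(18,10)=43758, C(18,11)=31824, C(18,12)=18564
Sum=236912


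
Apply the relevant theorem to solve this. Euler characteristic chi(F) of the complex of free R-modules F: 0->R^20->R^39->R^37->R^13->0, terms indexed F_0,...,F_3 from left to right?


chi = sum (-1)^i * rank:
(-1)^0*20=20
(-1)^1*39=-39
(-1)^2*37=37
(-1)^3*13=-13
chi=5


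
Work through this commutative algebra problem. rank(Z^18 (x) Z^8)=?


rank(M(x)N) = rank(M)*rank(N)
18*8 = 144


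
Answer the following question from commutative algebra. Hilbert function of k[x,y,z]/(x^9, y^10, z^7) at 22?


Need i<9, j<10, k<7 with i+j+k=22.
For each i, j ranges over max(0,22-i-6)..min(9,22-i):
  i=0: j in [16,9] -> 0
  i=1: j in [15,9] -> 0
  i=2: j in [14,9] -> 0
  i=3: j in [13,9] -> 0
  i=4: j in [12,9] -> 0
  i=5: j in [11,9] -> 0
  i=6: j in [10,9] -> 0
  i=7: j in [9,9] -> 1
  i=8: j in [8,9] -> 2
H(22) = 0+0+0+0+0+0+0+1+2 = 3


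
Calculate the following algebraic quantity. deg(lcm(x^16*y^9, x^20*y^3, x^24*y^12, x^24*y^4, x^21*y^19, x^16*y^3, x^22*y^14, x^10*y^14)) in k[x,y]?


lcm = componentwise max:
x: max(16,20,24,24,21,16,22,10)=24
y: max(9,3,12,4,19,3,14,14)=19
Total=24+19=43


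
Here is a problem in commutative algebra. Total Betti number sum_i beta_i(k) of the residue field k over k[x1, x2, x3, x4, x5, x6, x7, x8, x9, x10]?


Koszul resolution: beta_i(k)=C(n,i), n=10
sum_i C(10,i) = 2^10 = 1024


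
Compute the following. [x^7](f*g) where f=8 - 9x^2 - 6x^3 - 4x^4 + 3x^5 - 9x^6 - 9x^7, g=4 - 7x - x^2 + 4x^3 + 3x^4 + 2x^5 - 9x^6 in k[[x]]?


[x^7] = sum a_i*b_j, i+j=7
  -9*2=-18
  -6*3=-18
  -4*4=-16
  3*-1=-3
  -9*-7=63
  -9*4=-36
Sum=-28


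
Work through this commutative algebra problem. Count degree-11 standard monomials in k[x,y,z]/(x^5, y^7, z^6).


Need i<5, j<7, k<6 with i+j+k=11.
For each i, j ranges over max(0,11-i-5)..min(6,11-i):
  i=0: j in [6,6] -> 1
  i=1: j in [5,6] -> 2
  i=2: j in [4,6] -> 3
  i=3: j in [3,6] -> 4
  i=4: j in [2,6] -> 5
H(11) = 1+2+3+4+5 = 15


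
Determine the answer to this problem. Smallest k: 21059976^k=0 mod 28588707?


21059976^k mod 28588707:
k=1: 21059976
k=2: 18883620
k=3: 592704
k=4: 16530885
k=5: 4084101
k=6: 0
First zero at k = 6


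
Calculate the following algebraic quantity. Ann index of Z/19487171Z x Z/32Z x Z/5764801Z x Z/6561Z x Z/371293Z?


Exponent = lcm of the cyclic orders; pairwise coprime => product.
11^7*2^5*7^8*3^8*13^5=19487171*32*5764801*6561*371293=8757293268838515462917856


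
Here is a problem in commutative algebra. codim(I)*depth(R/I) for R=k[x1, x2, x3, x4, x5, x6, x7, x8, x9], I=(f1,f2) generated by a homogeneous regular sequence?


codim=2, depth=dim(R/I)=9-2=7
Product=2*7=14


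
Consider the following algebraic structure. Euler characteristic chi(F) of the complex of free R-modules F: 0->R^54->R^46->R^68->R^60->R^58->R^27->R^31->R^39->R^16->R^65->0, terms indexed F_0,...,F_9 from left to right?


chi = sum (-1)^i * rank:
(-1)^0*54=54
(-1)^1*46=-46
(-1)^2*68=68
(-1)^3*60=-60
(-1)^4*58=58
(-1)^5*27=-27
(-1)^6*31=31
(-1)^7*39=-39
(-1)^8*16=16
(-1)^9*65=-65
chi=-10


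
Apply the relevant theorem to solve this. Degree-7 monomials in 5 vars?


C(d+n-1,n-1)=C(11,4)=330


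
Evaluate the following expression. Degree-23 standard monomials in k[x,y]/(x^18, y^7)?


k[x,y], I = (x^18, y^7), d = 23
Need i < 18 and d-i < 7.
Range: 17 <= i <= 17.
H(23) = 1


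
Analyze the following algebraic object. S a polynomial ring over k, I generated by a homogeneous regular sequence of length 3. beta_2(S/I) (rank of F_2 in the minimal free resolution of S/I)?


Regular sequence => Koszul complex is the minimal free resolution.
Syz_1 minimally generated by Koszul relations f_i*e_j - f_j*e_i (i<j): mu(Syz_1) = beta_2 = C(m,2) = m(m-1)/2
m=3
3*2/2 = 3


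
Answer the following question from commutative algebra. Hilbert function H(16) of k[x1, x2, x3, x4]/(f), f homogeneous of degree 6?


C(19,3)-C(13,3)=969-286=683


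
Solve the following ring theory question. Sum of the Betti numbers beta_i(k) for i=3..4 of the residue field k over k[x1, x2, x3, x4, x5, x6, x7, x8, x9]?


Koszul resolution: beta_i(k)=C(n,i), n=9
C(9,3)=84, C(9,4)=126
Sum=210


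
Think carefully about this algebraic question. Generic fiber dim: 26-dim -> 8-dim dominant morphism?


dim(fiber)=dim(X)-dim(Y)=26-8=18


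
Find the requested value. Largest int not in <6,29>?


gcd(6,29)=1 => F=ab-a-b=6*29-6-29=174-35=139


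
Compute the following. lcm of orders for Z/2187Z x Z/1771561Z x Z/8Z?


Exponent = lcm of the cyclic orders; pairwise coprime => product.
3^7*11^6*2^3=2187*1771561*8=30995231256


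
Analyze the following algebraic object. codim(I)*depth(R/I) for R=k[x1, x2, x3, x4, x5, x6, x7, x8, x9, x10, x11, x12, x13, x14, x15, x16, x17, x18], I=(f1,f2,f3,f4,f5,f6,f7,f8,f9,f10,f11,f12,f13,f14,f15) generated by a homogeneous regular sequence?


codim=15, depth=dim(R/I)=18-15=3
Product=15*3=45


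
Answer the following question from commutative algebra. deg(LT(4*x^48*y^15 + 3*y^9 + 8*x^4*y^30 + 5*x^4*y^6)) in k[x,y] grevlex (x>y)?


LT: 4*x^48*y^15
deg_x=48, deg_y=15
Total=48+15=63


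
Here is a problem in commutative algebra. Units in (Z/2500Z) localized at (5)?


Local ring = Z/625Z.
phi(625) = 5^3*(5-1) = 500


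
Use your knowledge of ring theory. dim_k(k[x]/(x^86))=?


Basis: 1,x,...,x^85
dim=86


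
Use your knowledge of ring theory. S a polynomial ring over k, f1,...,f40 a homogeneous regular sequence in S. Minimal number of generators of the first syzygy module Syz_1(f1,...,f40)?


Regular sequence => Koszul complex is the minimal free resolution.
Syz_1 minimally generated by Koszul relations f_i*e_j - f_j*e_i (i<j): mu(Syz_1) = beta_2 = C(m,2) = m(m-1)/2
m=40
40*39/2 = 780


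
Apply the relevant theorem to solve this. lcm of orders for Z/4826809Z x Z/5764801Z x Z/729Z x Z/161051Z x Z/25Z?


Exponent = lcm of the cyclic orders; pairwise coprime => product.
13^6*7^8*3^6*11^5*5^2=4826809*5764801*729*161051*25=81672414840809157640275


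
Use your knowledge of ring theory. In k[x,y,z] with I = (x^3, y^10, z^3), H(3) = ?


Need i<3, j<10, k<3 with i+j+k=3.
For each i, j ranges over max(0,3-i-2)..min(9,3-i):
  i=0: j in [1,3] -> 3
  i=1: j in [0,2] -> 3
  i=2: j in [0,1] -> 2
H(3) = 3+3+2 = 8


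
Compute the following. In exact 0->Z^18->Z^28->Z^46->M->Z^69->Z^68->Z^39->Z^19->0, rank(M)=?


Alt sum=0:
(-1)^0*18 + (-1)^1*28 + (-1)^2*46 + (-1)^3*? + (-1)^4*69 + (-1)^5*68 + (-1)^6*39 + (-1)^7*19=0
rank(M)=57


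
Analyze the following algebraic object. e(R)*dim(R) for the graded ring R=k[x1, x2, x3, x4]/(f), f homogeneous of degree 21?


e(R)=deg(f)=21, dim(R)=4-1=3
e*dim=21*3=63


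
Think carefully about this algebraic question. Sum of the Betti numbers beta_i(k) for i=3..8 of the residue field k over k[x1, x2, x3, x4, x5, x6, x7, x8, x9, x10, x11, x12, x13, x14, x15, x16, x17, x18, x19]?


Koszul resolution: beta_i(k)=C(n,i), n=19
C(19,3)=969, C(19,4)=3876, C(19,5)=11628, C(19,6)=27132, C(19,7)=50388, C(19,8)=75582
Sum=169575


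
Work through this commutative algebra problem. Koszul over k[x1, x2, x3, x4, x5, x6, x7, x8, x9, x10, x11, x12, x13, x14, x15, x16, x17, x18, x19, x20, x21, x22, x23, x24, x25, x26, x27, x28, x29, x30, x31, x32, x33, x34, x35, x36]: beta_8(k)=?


C(n,i)=C(36,8)=30260340


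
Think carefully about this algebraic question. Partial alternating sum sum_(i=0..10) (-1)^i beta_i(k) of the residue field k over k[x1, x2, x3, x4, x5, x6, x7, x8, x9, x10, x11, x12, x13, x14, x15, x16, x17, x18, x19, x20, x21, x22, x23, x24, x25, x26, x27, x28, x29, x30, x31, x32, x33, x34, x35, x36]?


Koszul resolution: beta_i(k)=C(n,i), n=36
sum_(i=0..p) (-1)^i C(n,i) = (-1)^p C(n-1,p)
(-1)^10*C(35,10) = (-1)^10*183579396 = 183579396


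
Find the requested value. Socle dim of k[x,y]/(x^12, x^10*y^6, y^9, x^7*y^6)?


Socle = ann(m) = span of standard monomials u with x*u, y*u in I (staircase corners).
Redundant generators: x^10*y^6
Minimal generators: x^12, x^7*y^6, y^9
Corners: x^6y^8, x^11y^5
Socle dim=2


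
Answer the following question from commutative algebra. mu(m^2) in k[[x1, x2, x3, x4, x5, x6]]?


C(n+d-1,d)=C(7,2)=21


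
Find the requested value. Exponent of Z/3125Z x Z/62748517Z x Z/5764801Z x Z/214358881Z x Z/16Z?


Exponent = lcm of the cyclic orders; pairwise coprime => product.
5^5*13^7*7^8*11^8*2^4=3125*62748517*5764801*214358881*16=3877030984884830876953850000


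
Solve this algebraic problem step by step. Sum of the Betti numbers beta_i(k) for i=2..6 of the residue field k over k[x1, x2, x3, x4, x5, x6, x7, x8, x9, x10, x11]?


Koszul resolution: beta_i(k)=C(n,i), n=11
C(11,2)=55, C(11,3)=165, C(11,4)=330, C(11,5)=462, C(11,6)=462
Sum=1474


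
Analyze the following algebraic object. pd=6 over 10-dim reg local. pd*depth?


pd+depth=10
depth=10-6=4
pd*depth=6*4=24


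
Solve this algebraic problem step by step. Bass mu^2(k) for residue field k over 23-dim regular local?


C(n,i)=C(23,2)=253


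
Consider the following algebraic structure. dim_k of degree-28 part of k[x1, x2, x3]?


C(d+n-1,n-1)=C(30,2)=435


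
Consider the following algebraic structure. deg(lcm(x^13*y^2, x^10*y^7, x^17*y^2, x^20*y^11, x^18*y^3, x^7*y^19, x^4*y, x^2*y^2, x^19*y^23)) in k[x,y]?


lcm = componentwise max:
x: max(13,10,17,20,18,7,4,2,19)=20
y: max(2,7,2,11,3,19,1,2,23)=23
Total=20+23=43


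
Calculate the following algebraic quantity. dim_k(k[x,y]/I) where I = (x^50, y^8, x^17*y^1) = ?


k[x,y]/I, I = (x^50, y^8, x^17*y^1)
Rect: 50x8=400. Corner: (50-17)x(8-1)=231.
dim = 400-231 = 169


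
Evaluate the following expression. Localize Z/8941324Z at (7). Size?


7-primary part: 8941324=7^6*76
Size=7^6=117649


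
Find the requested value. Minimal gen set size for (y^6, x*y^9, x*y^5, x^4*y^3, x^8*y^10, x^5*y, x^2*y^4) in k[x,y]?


Remove redundant (divisible by others).
x*y^9 redundant.
x^8*y^10 redundant.
Min: x^5*y, x^4*y^3, x^2*y^4, x*y^5, y^6
Count=5


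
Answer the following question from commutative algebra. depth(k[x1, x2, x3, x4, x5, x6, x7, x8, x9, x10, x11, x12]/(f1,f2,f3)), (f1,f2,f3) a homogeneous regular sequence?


depth(R)=12
depth(R/I)=12-3=9


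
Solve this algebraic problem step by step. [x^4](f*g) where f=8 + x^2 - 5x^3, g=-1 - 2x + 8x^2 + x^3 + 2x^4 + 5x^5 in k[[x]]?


[x^4] = sum a_i*b_j, i+j=4
  8*2=16
  1*8=8
  -5*-2=10
Sum=34


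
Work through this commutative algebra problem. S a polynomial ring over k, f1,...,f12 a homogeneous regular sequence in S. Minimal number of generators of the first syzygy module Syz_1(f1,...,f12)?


Regular sequence => Koszul complex is the minimal free resolution.
Syz_1 minimally generated by Koszul relations f_i*e_j - f_j*e_i (i<j): mu(Syz_1) = beta_2 = C(m,2) = m(m-1)/2
m=12
12*11/2 = 66


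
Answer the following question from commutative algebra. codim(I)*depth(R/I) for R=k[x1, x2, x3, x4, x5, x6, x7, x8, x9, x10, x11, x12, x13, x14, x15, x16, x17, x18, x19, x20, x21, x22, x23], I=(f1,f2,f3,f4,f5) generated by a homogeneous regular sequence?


codim=5, depth=dim(R/I)=23-5=18
Product=5*18=90


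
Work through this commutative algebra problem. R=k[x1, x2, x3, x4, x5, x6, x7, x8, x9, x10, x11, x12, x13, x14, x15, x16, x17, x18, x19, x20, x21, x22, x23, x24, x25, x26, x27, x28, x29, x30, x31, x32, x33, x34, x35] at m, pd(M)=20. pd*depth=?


pd+depth=35
depth=35-20=15
pd*depth=20*15=300


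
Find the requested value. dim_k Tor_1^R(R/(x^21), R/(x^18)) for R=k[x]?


Tor_1(R/I,R/J)=(I cap J)/IJ=(x^21)/(x^39)
dim=39-21=min(21,18)=18


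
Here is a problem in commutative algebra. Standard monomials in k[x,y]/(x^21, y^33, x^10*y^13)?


k[x,y]/I, I = (x^21, y^33, x^10*y^13)
Rect: 21x33=693. Corner: (21-10)x(33-13)=220.
dim = 693-220 = 473


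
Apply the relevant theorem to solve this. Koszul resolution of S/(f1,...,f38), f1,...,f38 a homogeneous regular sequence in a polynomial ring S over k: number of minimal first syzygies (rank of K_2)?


Regular sequence => Koszul complex is the minimal free resolution.
Syz_1 minimally generated by Koszul relations f_i*e_j - f_j*e_i (i<j): mu(Syz_1) = beta_2 = C(m,2) = m(m-1)/2
m=38
38*37/2 = 703


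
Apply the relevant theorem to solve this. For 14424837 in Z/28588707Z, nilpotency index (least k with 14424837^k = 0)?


14424837^k mod 28588707:
k=1: 14424837
k=2: 22810284
k=3: 23995251
k=4: 20614986
k=5: 4084101
k=6: 0
First zero at k = 6


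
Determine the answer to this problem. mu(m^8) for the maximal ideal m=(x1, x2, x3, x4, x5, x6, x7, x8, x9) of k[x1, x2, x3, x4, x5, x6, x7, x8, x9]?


Graded Nakayama: mu(m^d) = dim_k (m^d/m^(d+1)) = #degree-8 monomials in 9 vars
C(n+d-1,d)=C(16,8)=12870


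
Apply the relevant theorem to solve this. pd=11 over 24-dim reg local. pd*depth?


pd+depth=24
depth=24-11=13
pd*depth=11*13=143


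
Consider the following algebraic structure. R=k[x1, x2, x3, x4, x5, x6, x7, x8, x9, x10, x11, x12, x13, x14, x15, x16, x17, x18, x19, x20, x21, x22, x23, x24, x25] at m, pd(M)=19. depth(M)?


pd+depth=depth(R)=25
depth=25-19=6


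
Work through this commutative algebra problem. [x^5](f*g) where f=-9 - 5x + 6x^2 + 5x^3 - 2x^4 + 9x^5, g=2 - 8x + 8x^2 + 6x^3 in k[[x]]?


[x^5] = sum a_i*b_j, i+j=5
  6*6=36
  5*8=40
  -2*-8=16
  9*2=18
Sum=110


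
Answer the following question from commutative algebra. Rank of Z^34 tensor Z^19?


rank(M(x)N) = rank(M)*rank(N)
34*19 = 646


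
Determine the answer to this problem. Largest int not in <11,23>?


gcd(11,23)=1 => F=ab-a-b=11*23-11-23=253-34=219


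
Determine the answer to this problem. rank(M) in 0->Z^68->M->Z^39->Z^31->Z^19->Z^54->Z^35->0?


Alt sum=0:
(-1)^0*68 + (-1)^1*? + (-1)^2*39 + (-1)^3*31 + (-1)^4*19 + (-1)^5*54 + (-1)^6*35=0
rank(M)=76


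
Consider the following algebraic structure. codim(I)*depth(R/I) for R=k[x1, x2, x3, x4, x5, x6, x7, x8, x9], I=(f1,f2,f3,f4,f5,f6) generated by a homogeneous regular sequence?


codim=6, depth=dim(R/I)=9-6=3
Product=6*3=18


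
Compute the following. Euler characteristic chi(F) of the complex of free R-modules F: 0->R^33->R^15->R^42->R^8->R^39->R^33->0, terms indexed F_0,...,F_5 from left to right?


chi = sum (-1)^i * rank:
(-1)^0*33=33
(-1)^1*15=-15
(-1)^2*42=42
(-1)^3*8=-8
(-1)^4*39=39
(-1)^5*33=-33
chi=58


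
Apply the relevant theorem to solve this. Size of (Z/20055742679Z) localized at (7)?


7-primary part: 20055742679=7^10*71
Size=7^10=282475249


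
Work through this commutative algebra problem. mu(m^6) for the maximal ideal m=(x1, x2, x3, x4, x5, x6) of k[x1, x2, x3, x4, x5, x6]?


Graded Nakayama: mu(m^d) = dim_k (m^d/m^(d+1)) = #degree-6 monomials in 6 vars
C(n+d-1,d)=C(11,6)=462


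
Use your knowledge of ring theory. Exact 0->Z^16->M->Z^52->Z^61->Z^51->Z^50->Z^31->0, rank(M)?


Alt sum=0:
(-1)^0*16 + (-1)^1*? + (-1)^2*52 + (-1)^3*61 + (-1)^4*51 + (-1)^5*50 + (-1)^6*31=0
rank(M)=39


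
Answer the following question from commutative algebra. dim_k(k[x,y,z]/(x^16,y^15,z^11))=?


Basis: x^iy^jz^k, i<16,j<15,k<11
16*15*11=2640


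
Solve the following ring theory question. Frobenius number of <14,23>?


gcd(14,23)=1 => F=ab-a-b=14*23-14-23=322-37=285


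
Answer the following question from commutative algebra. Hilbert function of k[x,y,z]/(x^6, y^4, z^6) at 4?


Need i<6, j<4, k<6 with i+j+k=4.
For each i, j ranges over max(0,4-i-5)..min(3,4-i):
  i=0: j in [0,3] -> 4
  i=1: j in [0,3] -> 4
  i=2: j in [0,2] -> 3
  i=3: j in [0,1] -> 2
  i=4: j in [0,0] -> 1
H(4) = 4+4+3+2+1 = 14


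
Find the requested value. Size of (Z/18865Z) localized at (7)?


7-primary part: 18865=7^3*55
Size=7^3=343


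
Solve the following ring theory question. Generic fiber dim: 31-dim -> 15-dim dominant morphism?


dim(fiber)=dim(X)-dim(Y)=31-15=16


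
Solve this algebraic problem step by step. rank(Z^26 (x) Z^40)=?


rank(M(x)N) = rank(M)*rank(N)
26*40 = 1040


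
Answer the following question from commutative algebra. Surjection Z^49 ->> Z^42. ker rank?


rank(ker) = 49-42 = 7


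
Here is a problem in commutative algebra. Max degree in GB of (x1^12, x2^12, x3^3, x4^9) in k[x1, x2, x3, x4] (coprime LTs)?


Pure powers, coprime LTs => already GB.
Degrees: 12, 12, 3, 9
Max=12


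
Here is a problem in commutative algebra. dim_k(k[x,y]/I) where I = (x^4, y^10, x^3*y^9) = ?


k[x,y]/I, I = (x^4, y^10, x^3*y^9)
Rect: 4x10=40. Corner: (4-3)x(10-9)=1.
dim = 40-1 = 39


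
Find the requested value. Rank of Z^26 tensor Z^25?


rank(M(x)N) = rank(M)*rank(N)
26*25 = 650


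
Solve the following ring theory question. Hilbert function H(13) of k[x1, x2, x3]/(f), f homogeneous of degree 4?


C(15,2)-C(11,2)=105-55=50


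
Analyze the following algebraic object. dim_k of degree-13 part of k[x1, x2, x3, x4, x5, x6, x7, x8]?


C(d+n-1,n-1)=C(20,7)=77520


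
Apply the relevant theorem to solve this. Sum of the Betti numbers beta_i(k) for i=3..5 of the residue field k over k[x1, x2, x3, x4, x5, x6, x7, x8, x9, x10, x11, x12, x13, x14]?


Koszul resolution: beta_i(k)=C(n,i), n=14
C(14,3)=364, C(14,4)=1001, C(14,5)=2002
Sum=3367


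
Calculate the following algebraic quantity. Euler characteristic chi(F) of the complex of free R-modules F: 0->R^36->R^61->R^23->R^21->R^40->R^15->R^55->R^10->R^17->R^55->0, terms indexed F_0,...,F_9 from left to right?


chi = sum (-1)^i * rank:
(-1)^0*36=36
(-1)^1*61=-61
(-1)^2*23=23
(-1)^3*21=-21
(-1)^4*40=40
(-1)^5*15=-15
(-1)^6*55=55
(-1)^7*10=-10
(-1)^8*17=17
(-1)^9*55=-55
chi=9


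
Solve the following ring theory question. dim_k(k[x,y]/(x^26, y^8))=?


Basis: x^i*y^j, i<26, j<8
26*8=208


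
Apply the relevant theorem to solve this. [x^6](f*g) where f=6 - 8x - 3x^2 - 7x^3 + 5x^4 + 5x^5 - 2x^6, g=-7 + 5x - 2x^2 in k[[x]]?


[x^6] = sum a_i*b_j, i+j=6
  5*-2=-10
  5*5=25
  -2*-7=14
Sum=29
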